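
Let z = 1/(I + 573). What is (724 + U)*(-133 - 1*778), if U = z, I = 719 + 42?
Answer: -879859287/1334 ≈ -6.5957e+5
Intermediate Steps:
I = 761
z = 1/1334 (z = 1/(761 + 573) = 1/1334 ≈ 0.00074963)
U = 1/1334 ≈ 0.00074963
(724 + U)*(-133 - 1*778) = (724 + 1/1334)*(-133 - 1*778) = 965817*(-133 - 778)/1334 = (965817/1334)*(-911) = -879859287/1334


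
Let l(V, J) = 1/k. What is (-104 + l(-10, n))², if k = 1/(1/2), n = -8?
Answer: 42849/4 ≈ 10712.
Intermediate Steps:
k = 2 (k = 1/(½) = 2)
l(V, J) = ½ (l(V, J) = 1/2 = ½)
(-104 + l(-10, n))² = (-104 + ½)² = (-207/2)² = 42849/4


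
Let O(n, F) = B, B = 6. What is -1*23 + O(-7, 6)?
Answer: -17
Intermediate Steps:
O(n, F) = 6
-1*23 + O(-7, 6) = -1*23 + 6 = -23 + 6 = -17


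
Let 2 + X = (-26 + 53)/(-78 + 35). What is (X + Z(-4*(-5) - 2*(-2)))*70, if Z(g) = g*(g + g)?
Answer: 3459610/43 ≈ 80456.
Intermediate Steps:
Z(g) = 2*g² (Z(g) = g*(2*g) = 2*g²)
X = -113/43 (X = -2 + (-26 + 53)/(-78 + 35) = -2 + 27/(-43) = -2 + 27*(-1/43) = -2 - 27/43 = -113/43 ≈ -2.6279)
(X + Z(-4*(-5) - 2*(-2)))*70 = (-113/43 + 2*(-4*(-5) - 2*(-2))²)*70 = (-113/43 + 2*(20 + 4)²)*70 = (-113/43 + 2*24²)*70 = (-113/43 + 2*576)*70 = (-113/43 + 1152)*70 = (49423/43)*70 = 3459610/43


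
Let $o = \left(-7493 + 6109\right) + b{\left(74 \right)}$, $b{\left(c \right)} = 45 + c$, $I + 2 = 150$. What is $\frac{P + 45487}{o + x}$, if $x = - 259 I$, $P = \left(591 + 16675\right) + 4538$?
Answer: $- \frac{67291}{39597} \approx -1.6994$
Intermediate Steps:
$P = 21804$ ($P = 17266 + 4538 = 21804$)
$I = 148$ ($I = -2 + 150 = 148$)
$x = -38332$ ($x = \left(-259\right) 148 = -38332$)
$o = -1265$ ($o = \left(-7493 + 6109\right) + \left(45 + 74\right) = -1384 + 119 = -1265$)
$\frac{P + 45487}{o + x} = \frac{21804 + 45487}{-1265 - 38332} = \frac{67291}{-39597} = 67291 \left(- \frac{1}{39597}\right) = - \frac{67291}{39597}$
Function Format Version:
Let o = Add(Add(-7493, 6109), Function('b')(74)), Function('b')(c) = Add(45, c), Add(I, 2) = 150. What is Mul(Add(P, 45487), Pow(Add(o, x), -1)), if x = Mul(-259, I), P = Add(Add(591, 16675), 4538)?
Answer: Rational(-67291, 39597) ≈ -1.6994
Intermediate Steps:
P = 21804 (P = Add(17266, 4538) = 21804)
I = 148 (I = Add(-2, 150) = 148)
x = -38332 (x = Mul(-259, 148) = -38332)
o = -1265 (o = Add(Add(-7493, 6109), Add(45, 74)) = Add(-1384, 119) = -1265)
Mul(Add(P, 45487), Pow(Add(o, x), -1)) = Mul(Add(21804, 45487), Pow(Add(-1265, -38332), -1)) = Mul(67291, Pow(-39597, -1)) = Mul(67291, Rational(-1, 39597)) = Rational(-67291, 39597)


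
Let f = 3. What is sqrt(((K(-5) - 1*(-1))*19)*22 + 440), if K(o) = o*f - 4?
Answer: 2*I*sqrt(1771) ≈ 84.167*I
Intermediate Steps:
K(o) = -4 + 3*o (K(o) = o*3 - 4 = 3*o - 4 = -4 + 3*o)
sqrt(((K(-5) - 1*(-1))*19)*22 + 440) = sqrt((((-4 + 3*(-5)) - 1*(-1))*19)*22 + 440) = sqrt((((-4 - 15) + 1)*19)*22 + 440) = sqrt(((-19 + 1)*19)*22 + 440) = sqrt(-18*19*22 + 440) = sqrt(-342*22 + 440) = sqrt(-7524 + 440) = sqrt(-7084) = 2*I*sqrt(1771)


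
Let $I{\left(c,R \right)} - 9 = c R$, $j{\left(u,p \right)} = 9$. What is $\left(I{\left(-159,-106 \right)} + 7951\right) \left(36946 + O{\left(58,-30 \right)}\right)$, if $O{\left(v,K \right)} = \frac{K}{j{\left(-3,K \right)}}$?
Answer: $\frac{2750085992}{3} \approx 9.167 \cdot 10^{8}$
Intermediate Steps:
$O{\left(v,K \right)} = \frac{K}{9}$
$I{\left(c,R \right)} = 9 + R c$ ($I{\left(c,R \right)} = 9 + c R = 9 + R c$)
$\left(I{\left(-159,-106 \right)} + 7951\right) \left(36946 + O{\left(58,-30 \right)}\right) = \left(\left(9 - -16854\right) + 7951\right) \left(36946 + \frac{1}{9} \left(-30\right)\right) = \left(\left(9 + 16854\right) + 7951\right) \left(36946 - \frac{10}{3}\right) = \left(16863 + 7951\right) \frac{110828}{3} = 24814 \cdot \frac{110828}{3} = \frac{2750085992}{3}$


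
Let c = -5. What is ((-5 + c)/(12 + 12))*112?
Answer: -140/3 ≈ -46.667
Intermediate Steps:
((-5 + c)/(12 + 12))*112 = ((-5 - 5)/(12 + 12))*112 = -10/24*112 = -10*1/24*112 = -5/12*112 = -140/3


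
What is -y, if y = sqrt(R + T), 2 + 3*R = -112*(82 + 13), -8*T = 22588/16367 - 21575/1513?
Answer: -I*sqrt(313100213382806785338)/297159252 ≈ -59.546*I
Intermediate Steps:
T = 318942381/198106168 (T = -(22588/16367 - 21575/1513)/8 = -1/8*(-318942381/24763271) = 318942381/198106168 ≈ 1.6100)
R = -10642/3 (R = -2/3 + (-112*(82 + 13))/3 = -2/3 + (-112*95)/3 = -2/3 + (1/3)*(-10640) = -2/3 - 10640/3 = -10642/3 ≈ -3547.3)
y = I*sqrt(313100213382806785338)/297159252 (y = sqrt(-10642/3 + 318942381/198106168) = sqrt(-2107289012713/594318504) = I*sqrt(313100213382806785338)/297159252 ≈ 59.546*I)
-y = -I*sqrt(313100213382806785338)/297159252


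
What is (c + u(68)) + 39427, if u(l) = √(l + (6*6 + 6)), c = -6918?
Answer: 32509 + √110 ≈ 32520.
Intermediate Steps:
u(l) = √(42 + l) (u(l) = √(l + (36 + 6)) = √(l + 42) = √(42 + l))
(c + u(68)) + 39427 = (-6918 + √(42 + 68)) + 39427 = (-6918 + √110) + 39427 = 32509 + √110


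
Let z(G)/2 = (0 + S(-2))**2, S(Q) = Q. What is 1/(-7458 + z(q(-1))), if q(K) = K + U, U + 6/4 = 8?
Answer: -1/7450 ≈ -0.00013423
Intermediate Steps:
U = 13/2 (U = -3/2 + 8 = 13/2 ≈ 6.5000)
q(K) = 13/2 + K (q(K) = K + 13/2 = 13/2 + K)
z(G) = 8 (z(G) = 2*(0 - 2)**2 = 2*(-2)**2 = 2*4 = 8)
1/(-7458 + z(q(-1))) = 1/(-7458 + 8) = 1/(-7450) = -1/7450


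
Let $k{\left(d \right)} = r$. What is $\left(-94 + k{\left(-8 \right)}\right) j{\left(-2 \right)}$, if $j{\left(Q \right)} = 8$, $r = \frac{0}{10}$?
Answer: $-752$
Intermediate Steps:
$r = 0$ ($r = 0 \cdot \frac{1}{10} = 0$)
$k{\left(d \right)} = 0$
$\left(-94 + k{\left(-8 \right)}\right) j{\left(-2 \right)} = \left(-94 + 0\right) 8 = \left(-94\right) 8 = -752$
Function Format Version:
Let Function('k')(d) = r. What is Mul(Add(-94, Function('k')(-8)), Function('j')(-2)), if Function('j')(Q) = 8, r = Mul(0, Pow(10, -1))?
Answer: -752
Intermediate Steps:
r = 0 (r = Mul(0, Rational(1, 10)) = 0)
Function('k')(d) = 0
Mul(Add(-94, Function('k')(-8)), Function('j')(-2)) = Mul(Add(-94, 0), 8) = Mul(-94, 8) = -752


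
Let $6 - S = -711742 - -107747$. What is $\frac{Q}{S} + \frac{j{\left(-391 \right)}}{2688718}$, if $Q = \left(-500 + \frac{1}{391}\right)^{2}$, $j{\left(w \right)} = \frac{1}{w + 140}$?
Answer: $\frac{25793368043875853337}{62317518108307068058} \approx 0.4139$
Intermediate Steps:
$S = 604001$ ($S = 6 - \left(-711742 - -107747\right) = 6 - \left(-711742 + 107747\right) = 6 - -603995 = 6 + 603995 = 604001$)
$j{\left(w \right)} = \frac{1}{140 + w}$
$Q = \frac{38219859001}{152881}$ ($Q = \left(-500 + \frac{1}{391}\right)^{2} = \left(- \frac{195499}{391}\right)^{2} = \frac{38219859001}{152881} \approx 2.5 \cdot 10^{5}$)
$\frac{Q}{S} + \frac{j{\left(-391 \right)}}{2688718} = \frac{38219859001}{152881 \cdot 604001} + \frac{1}{\left(140 - 391\right) 2688718} = \frac{38219859001}{152881} \cdot \frac{1}{604001} + \frac{1}{-251} \cdot \frac{1}{2688718} = \frac{38219859001}{92340276881} - \frac{1}{674868218} = \frac{25793368043875853337}{62317518108307068058}$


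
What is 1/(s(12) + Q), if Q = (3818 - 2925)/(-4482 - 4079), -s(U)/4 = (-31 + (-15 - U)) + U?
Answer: 8561/1574331 ≈ 0.0054379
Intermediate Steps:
s(U) = 184 (s(U) = -4*((-31 + (-15 - U)) + U) = -4*((-46 - U) + U) = -4*(-46) = 184)
Q = -893/8561 (Q = 893/(-8561) = 893*(-1/8561) = -893/8561 ≈ -0.10431)
1/(s(12) + Q) = 1/(184 - 893/8561) = 1/(1574331/8561) = 8561/1574331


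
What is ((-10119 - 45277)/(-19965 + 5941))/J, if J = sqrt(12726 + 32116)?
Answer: 13849*sqrt(44842)/157216052 ≈ 0.018654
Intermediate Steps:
J = sqrt(44842) ≈ 211.76
((-10119 - 45277)/(-19965 + 5941))/J = ((-10119 - 45277)/(-19965 + 5941))/(sqrt(44842)) = (-55396/(-14024))*(sqrt(44842)/44842) = (-55396*(-1/14024))*(sqrt(44842)/44842) = 13849*(sqrt(44842)/44842)/3506 = 13849*sqrt(44842)/157216052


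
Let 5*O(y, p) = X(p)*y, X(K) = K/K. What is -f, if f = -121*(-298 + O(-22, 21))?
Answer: -182952/5 ≈ -36590.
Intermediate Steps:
X(K) = 1
O(y, p) = y/5 (O(y, p) = (1*y)/5 = y/5)
f = 182952/5 (f = -121*(-298 + (1/5)*(-22)) = -121*(-298 - 22/5) = -121*(-1512/5) = 182952/5 ≈ 36590.)
-f = -1*182952/5 = -182952/5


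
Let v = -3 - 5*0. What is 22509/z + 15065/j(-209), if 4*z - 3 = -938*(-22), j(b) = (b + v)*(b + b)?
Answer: 8289556711/1828945624 ≈ 4.5324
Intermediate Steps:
v = -3 (v = -3 + 0 = -3)
j(b) = 2*b*(-3 + b) (j(b) = (b - 3)*(b + b) = (-3 + b)*(2*b) = 2*b*(-3 + b))
z = 20639/4 (z = ¾ + (-938*(-22))/4 = ¾ + (¼)*20636 = ¾ + 5159 = 20639/4 ≈ 5159.8)
22509/z + 15065/j(-209) = 22509/(20639/4) + 15065/((2*(-209)*(-3 - 209))) = 22509*(4/20639) + 15065/((2*(-209)*(-212))) = 90036/20639 + 15065/88616 = 8289556711/1828945624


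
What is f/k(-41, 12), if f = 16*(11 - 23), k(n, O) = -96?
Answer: 2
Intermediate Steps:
f = -192 (f = 16*(-12) = -192)
f/k(-41, 12) = -192/(-96) = -192*(-1/96) = 2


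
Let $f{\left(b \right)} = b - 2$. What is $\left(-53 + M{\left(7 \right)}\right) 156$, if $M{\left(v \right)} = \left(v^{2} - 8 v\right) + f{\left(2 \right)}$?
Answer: $-9360$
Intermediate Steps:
$f{\left(b \right)} = -2 + b$
$M{\left(v \right)} = v^{2} - 8 v$ ($M{\left(v \right)} = \left(v^{2} - 8 v\right) + \left(-2 + 2\right) = \left(v^{2} - 8 v\right) + 0 = v^{2} - 8 v$)
$\left(-53 + M{\left(7 \right)}\right) 156 = \left(-53 + 7 \left(-8 + 7\right)\right) 156 = \left(-53 + 7 \left(-1\right)\right) 156 = \left(-53 - 7\right) 156 = \left(-60\right) 156 = -9360$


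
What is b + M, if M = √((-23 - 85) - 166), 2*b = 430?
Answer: 215 + I*√274 ≈ 215.0 + 16.553*I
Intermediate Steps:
b = 215 (b = (½)*430 = 215)
M = I*√274 (M = √(-108 - 166) = √(-274) = I*√274 ≈ 16.553*I)
b + M = 215 + I*√274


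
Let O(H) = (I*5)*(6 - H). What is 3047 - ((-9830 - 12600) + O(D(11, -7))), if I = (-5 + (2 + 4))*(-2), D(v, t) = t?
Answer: 25607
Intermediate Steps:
I = -2 (I = (-5 + 6)*(-2) = 1*(-2) = -2)
O(H) = -60 + 10*H (O(H) = (-2*5)*(6 - H) = -10*(6 - H) = -60 + 10*H)
3047 - ((-9830 - 12600) + O(D(11, -7))) = 3047 - ((-9830 - 12600) + (-60 + 10*(-7))) = 3047 - (-22430 + (-60 - 70)) = 3047 - (-22430 - 130) = 3047 - 1*(-22560) = 3047 + 22560 = 25607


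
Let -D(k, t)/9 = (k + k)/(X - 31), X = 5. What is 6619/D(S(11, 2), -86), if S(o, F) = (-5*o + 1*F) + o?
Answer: -86047/378 ≈ -227.64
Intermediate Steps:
S(o, F) = F - 4*o (S(o, F) = (-5*o + F) + o = (F - 5*o) + o = F - 4*o)
D(k, t) = 9*k/13 (D(k, t) = -9*(k + k)/(5 - 31) = -9*2*k/(-26) = -9*2*k*(-1)/26 = -(-9)*k/13 = 9*k/13)
6619/D(S(11, 2), -86) = 6619/((9*(2 - 4*11)/13)) = 6619/((9*(2 - 44)/13)) = 6619/(((9/13)*(-42))) = 6619/(-378/13) = 6619*(-13/378) = -86047/378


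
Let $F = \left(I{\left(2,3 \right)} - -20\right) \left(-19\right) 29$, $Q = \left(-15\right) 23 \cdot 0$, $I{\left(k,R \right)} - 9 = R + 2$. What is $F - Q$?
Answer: $-18734$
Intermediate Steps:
$I{\left(k,R \right)} = 11 + R$ ($I{\left(k,R \right)} = 9 + \left(R + 2\right) = 9 + \left(2 + R\right) = 11 + R$)
$Q = 0$ ($Q = \left(-345\right) 0 = 0$)
$F = -18734$ ($F = \left(\left(11 + 3\right) - -20\right) \left(-19\right) 29 = \left(14 + 20\right) \left(-19\right) 29 = 34 \left(-19\right) 29 = \left(-646\right) 29 = -18734$)
$F - Q = -18734 - 0 = -18734 + 0 = -18734$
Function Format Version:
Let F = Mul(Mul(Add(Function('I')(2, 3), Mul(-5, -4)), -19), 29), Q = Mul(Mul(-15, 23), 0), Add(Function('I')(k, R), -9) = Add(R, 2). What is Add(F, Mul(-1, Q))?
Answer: -18734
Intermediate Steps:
Function('I')(k, R) = Add(11, R) (Function('I')(k, R) = Add(9, Add(R, 2)) = Add(9, Add(2, R)) = Add(11, R))
Q = 0 (Q = Mul(-345, 0) = 0)
F = -18734 (F = Mul(Mul(Add(Add(11, 3), Mul(-5, -4)), -19), 29) = Mul(Mul(Add(14, 20), -19), 29) = Mul(Mul(34, -19), 29) = Mul(-646, 29) = -18734)
Add(F, Mul(-1, Q)) = Add(-18734, Mul(-1, 0)) = Add(-18734, 0) = -18734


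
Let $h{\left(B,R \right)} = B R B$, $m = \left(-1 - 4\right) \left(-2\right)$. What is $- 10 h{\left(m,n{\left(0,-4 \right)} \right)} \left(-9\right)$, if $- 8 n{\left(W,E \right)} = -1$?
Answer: $1125$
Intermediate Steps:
$m = 10$ ($m = \left(-5\right) \left(-2\right) = 10$)
$n{\left(W,E \right)} = \frac{1}{8}$ ($n{\left(W,E \right)} = \left(- \frac{1}{8}\right) \left(-1\right) = \frac{1}{8}$)
$h{\left(B,R \right)} = R B^{2}$
$- 10 h{\left(m,n{\left(0,-4 \right)} \right)} \left(-9\right) = - 10 \frac{10^{2}}{8} \left(-9\right) = - 10 \cdot \frac{1}{8} \cdot 100 \left(-9\right) = \left(-10\right) \frac{25}{2} \left(-9\right) = \left(-125\right) \left(-9\right) = 1125$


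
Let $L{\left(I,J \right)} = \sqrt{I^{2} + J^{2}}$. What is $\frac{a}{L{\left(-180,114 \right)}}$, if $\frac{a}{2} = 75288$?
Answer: $\frac{25096 \sqrt{1261}}{1261} \approx 706.72$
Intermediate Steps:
$a = 150576$ ($a = 2 \cdot 75288 = 150576$)
$\frac{a}{L{\left(-180,114 \right)}} = \frac{150576}{\sqrt{\left(-180\right)^{2} + 114^{2}}} = \frac{150576}{\sqrt{32400 + 12996}} = \frac{150576}{\sqrt{45396}} = \frac{150576}{6 \sqrt{1261}} = 150576 \frac{\sqrt{1261}}{7566} = \frac{25096 \sqrt{1261}}{1261}$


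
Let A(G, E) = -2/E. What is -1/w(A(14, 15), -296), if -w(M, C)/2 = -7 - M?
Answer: -15/206 ≈ -0.072816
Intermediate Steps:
w(M, C) = 14 + 2*M (w(M, C) = -2*(-7 - M) = 14 + 2*M)
-1/w(A(14, 15), -296) = -1/(14 + 2*(-2/15)) = -1/(14 - 4/15) = -1/206/15 = -1*15/206 = -15/206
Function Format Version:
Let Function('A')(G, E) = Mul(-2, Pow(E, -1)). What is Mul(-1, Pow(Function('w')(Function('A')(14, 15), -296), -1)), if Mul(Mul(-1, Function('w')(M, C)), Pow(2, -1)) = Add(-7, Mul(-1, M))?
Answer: Rational(-15, 206) ≈ -0.072816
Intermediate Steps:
Function('w')(M, C) = Add(14, Mul(2, M)) (Function('w')(M, C) = Mul(-2, Add(-7, Mul(-1, M))) = Add(14, Mul(2, M)))
Mul(-1, Pow(Function('w')(Function('A')(14, 15), -296), -1)) = Mul(-1, Pow(Add(14, Mul(2, Mul(-2, Pow(15, -1)))), -1)) = Mul(-1, Pow(Add(14, Mul(2, Mul(-2, Rational(1, 15)))), -1)) = Mul(-1, Pow(Add(14, Mul(2, Rational(-2, 15))), -1)) = Mul(-1, Pow(Add(14, Rational(-4, 15)), -1)) = Mul(-1, Pow(Rational(206, 15), -1)) = Mul(-1, Rational(15, 206)) = Rational(-15, 206)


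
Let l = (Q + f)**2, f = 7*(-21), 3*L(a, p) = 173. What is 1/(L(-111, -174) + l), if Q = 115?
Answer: 3/3245 ≈ 0.00092450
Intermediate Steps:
L(a, p) = 173/3 (L(a, p) = (1/3)*173 = 173/3)
f = -147
l = 1024 (l = (115 - 147)**2 = (-32)**2 = 1024)
1/(L(-111, -174) + l) = 1/(173/3 + 1024) = 1/(3245/3) = 3/3245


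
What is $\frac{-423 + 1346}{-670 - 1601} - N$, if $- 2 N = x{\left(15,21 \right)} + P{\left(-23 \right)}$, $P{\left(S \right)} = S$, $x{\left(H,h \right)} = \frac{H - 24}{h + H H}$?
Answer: $- \frac{4441291}{372444} \approx -11.925$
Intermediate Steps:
$x{\left(H,h \right)} = \frac{-24 + H}{h + H^{2}}$
$N = \frac{1889}{164}$ ($N = - \frac{\frac{-24 + 15}{21 + 15^{2}} - 23}{2} = - \frac{\frac{1}{21 + 225} \left(-9\right) - 23}{2} = - \frac{\frac{1}{246} \left(-9\right) - 23}{2} = - \frac{- \frac{3}{82} - 23}{2} = \left(- \frac{1}{2}\right) \left(- \frac{1889}{82}\right) = \frac{1889}{164} \approx 11.518$)
$\frac{-423 + 1346}{-670 - 1601} - N = \frac{-423 + 1346}{-670 - 1601} - \frac{1889}{164} = \frac{923}{-2271} - \frac{1889}{164} = 923 \left(- \frac{1}{2271}\right) - \frac{1889}{164} = - \frac{923}{2271} - \frac{1889}{164} = - \frac{4441291}{372444}$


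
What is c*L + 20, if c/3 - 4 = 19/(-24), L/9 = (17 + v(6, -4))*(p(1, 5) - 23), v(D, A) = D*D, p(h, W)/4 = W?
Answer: -110027/8 ≈ -13753.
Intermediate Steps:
p(h, W) = 4*W
v(D, A) = D**2
L = -1431 (L = 9*((17 + 6**2)*(4*5 - 23)) = 9*((17 + 36)*(20 - 23)) = 9*(53*(-3)) = 9*(-159) = -1431)
c = 77/8 (c = 12 + 3*(19/(-24)) = 12 + 3*(19*(-1/24)) = 12 + 3*(-19/24) = 12 - 19/8 = 77/8 ≈ 9.6250)
c*L + 20 = (77/8)*(-1431) + 20 = -110187/8 + 20 = -110027/8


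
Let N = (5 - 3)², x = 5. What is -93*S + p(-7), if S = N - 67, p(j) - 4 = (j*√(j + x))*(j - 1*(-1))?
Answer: 5863 + 42*I*√2 ≈ 5863.0 + 59.397*I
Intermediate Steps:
N = 4 (N = 2² = 4)
p(j) = 4 + j*√(5 + j)*(1 + j) (p(j) = 4 + (j*√(j + 5))*(j - 1*(-1)) = 4 + (j*√(5 + j))*(j + 1) = 4 + (j*√(5 + j))*(1 + j) = 4 + j*√(5 + j)*(1 + j))
S = -63 (S = 4 - 67 = -63)
-93*S + p(-7) = -93*(-63) + (4 - 7*√(5 - 7) + (-7)²*√(5 - 7)) = 5859 + (4 - 7*I*√2 + 49*√(-2)) = 5859 + (4 - 7*I*√2 + 49*(I*√2)) = 5859 + (4 - 7*I*√2 + 49*I*√2) = 5859 + (4 + 42*I*√2) = 5863 + 42*I*√2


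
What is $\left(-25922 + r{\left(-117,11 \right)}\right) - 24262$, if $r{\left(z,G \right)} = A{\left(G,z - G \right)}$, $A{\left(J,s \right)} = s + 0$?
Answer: $-50312$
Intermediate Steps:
$A{\left(J,s \right)} = s$
$r{\left(z,G \right)} = z - G$
$\left(-25922 + r{\left(-117,11 \right)}\right) - 24262 = \left(-25922 - 128\right) - 24262 = -26050 - 24262 = -50312$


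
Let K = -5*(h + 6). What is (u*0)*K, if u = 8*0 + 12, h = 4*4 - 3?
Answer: 0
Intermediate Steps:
h = 13 (h = 16 - 3 = 13)
u = 12 (u = 0 + 12 = 12)
K = -95 (K = -5*(13 + 6) = -5*19 = -95)
(u*0)*K = (12*0)*(-95) = 0*(-95) = 0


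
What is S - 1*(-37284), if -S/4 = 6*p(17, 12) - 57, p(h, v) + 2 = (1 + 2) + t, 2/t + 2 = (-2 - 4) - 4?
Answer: 37492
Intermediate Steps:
t = -⅙ (t = 2/(-2 + ((-2 - 4) - 4)) = 2/(-2 + (-6 - 4)) = 2/(-2 - 10) = 2/(-12) = 2*(-1/12) = -⅙ ≈ -0.16667)
p(h, v) = ⅚ (p(h, v) = -2 + ((1 + 2) - ⅙) = -2 + (3 - ⅙) = -2 + 17/6 = ⅚)
S = 208 (S = -4*(6*(⅚) - 57) = -4*(5 - 57) = -4*(-52) = 208)
S - 1*(-37284) = 208 - 1*(-37284) = 208 + 37284 = 37492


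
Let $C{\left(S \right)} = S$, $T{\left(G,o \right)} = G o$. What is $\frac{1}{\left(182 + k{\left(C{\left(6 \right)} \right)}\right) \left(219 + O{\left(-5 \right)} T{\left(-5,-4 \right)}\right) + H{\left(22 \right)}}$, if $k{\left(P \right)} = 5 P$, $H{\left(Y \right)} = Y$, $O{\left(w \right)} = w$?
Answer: $\frac{1}{25250} \approx 3.9604 \cdot 10^{-5}$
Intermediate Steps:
$\frac{1}{\left(182 + k{\left(C{\left(6 \right)} \right)}\right) \left(219 + O{\left(-5 \right)} T{\left(-5,-4 \right)}\right) + H{\left(22 \right)}} = \frac{1}{\left(182 + 5 \cdot 6\right) \left(219 - 5 \left(\left(-5\right) \left(-4\right)\right)\right) + 22} = \frac{1}{\left(182 + 30\right) \left(219 - 100\right) + 22} = \frac{1}{212 \left(219 - 100\right) + 22} = \frac{1}{212 \cdot 119 + 22} = \frac{1}{25228 + 22} = \frac{1}{25250}$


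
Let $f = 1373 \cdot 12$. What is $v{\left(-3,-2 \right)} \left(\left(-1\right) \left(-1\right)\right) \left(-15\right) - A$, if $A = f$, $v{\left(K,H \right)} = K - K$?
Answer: $-16476$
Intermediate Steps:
$v{\left(K,H \right)} = 0$
$f = 16476$
$A = 16476$
$v{\left(-3,-2 \right)} \left(\left(-1\right) \left(-1\right)\right) \left(-15\right) - A = 0 \left(\left(-1\right) \left(-1\right)\right) \left(-15\right) - 16476 = 0 \cdot 1 \left(-15\right) - 16476 = 0 \left(-15\right) - 16476 = 0 - 16476 = -16476$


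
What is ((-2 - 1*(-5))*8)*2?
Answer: 48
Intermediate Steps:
((-2 - 1*(-5))*8)*2 = ((-2 + 5)*8)*2 = (3*8)*2 = 24*2 = 48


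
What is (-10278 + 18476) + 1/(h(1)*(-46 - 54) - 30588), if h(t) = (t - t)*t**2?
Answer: 250760423/30588 ≈ 8198.0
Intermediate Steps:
h(t) = 0 (h(t) = 0*t**2 = 0)
(-10278 + 18476) + 1/(h(1)*(-46 - 54) - 30588) = (-10278 + 18476) + 1/(0*(-46 - 54) - 30588) = 8198 + 1/(0*(-100) - 30588) = 8198 + 1/(0 - 30588) = 8198 + 1/(-30588) = 8198 - 1/30588 = 250760423/30588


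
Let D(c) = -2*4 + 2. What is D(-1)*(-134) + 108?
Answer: 912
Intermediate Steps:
D(c) = -6 (D(c) = -8 + 2 = -6)
D(-1)*(-134) + 108 = -6*(-134) + 108 = 804 + 108 = 912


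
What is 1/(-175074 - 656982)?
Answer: -1/832056 ≈ -1.2018e-6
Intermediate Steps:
1/(-175074 - 656982) = 1/(-832056) = -1/832056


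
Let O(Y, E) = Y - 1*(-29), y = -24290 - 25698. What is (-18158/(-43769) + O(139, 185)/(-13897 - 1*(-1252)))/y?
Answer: -37042453/4611051456990 ≈ -8.0334e-6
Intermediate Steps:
y = -49988
O(Y, E) = 29 + Y (O(Y, E) = Y + 29 = 29 + Y)
(-18158/(-43769) + O(139, 185)/(-13897 - 1*(-1252)))/y = (-18158/(-43769) + (29 + 139)/(-13897 - 1*(-1252)))/(-49988) = (-18158*(-1/43769) + 168/(-13897 + 1252))*(-1/49988) = (18158/43769 + 168/(-12645))*(-1/49988) = (18158/43769 + 168*(-1/12645))*(-1/49988) = (18158/43769 - 56/4215)*(-1/49988) = (74084906/184486335)*(-1/49988) = -37042453/4611051456990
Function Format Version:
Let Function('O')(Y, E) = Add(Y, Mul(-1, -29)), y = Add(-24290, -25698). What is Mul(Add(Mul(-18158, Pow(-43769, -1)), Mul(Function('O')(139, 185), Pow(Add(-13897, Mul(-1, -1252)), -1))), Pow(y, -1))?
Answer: Rational(-37042453, 4611051456990) ≈ -8.0334e-6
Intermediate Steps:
y = -49988
Function('O')(Y, E) = Add(29, Y) (Function('O')(Y, E) = Add(Y, 29) = Add(29, Y))
Mul(Add(Mul(-18158, Pow(-43769, -1)), Mul(Function('O')(139, 185), Pow(Add(-13897, Mul(-1, -1252)), -1))), Pow(y, -1)) = Mul(Add(Mul(-18158, Pow(-43769, -1)), Mul(Add(29, 139), Pow(Add(-13897, Mul(-1, -1252)), -1))), Pow(-49988, -1)) = Mul(Add(Mul(-18158, Rational(-1, 43769)), Mul(168, Pow(Add(-13897, 1252), -1))), Rational(-1, 49988)) = Mul(Add(Rational(18158, 43769), Mul(168, Pow(-12645, -1))), Rational(-1, 49988)) = Mul(Add(Rational(18158, 43769), Mul(168, Rational(-1, 12645))), Rational(-1, 49988)) = Mul(Add(Rational(18158, 43769), Rational(-56, 4215)), Rational(-1, 49988)) = Mul(Rational(74084906, 184486335), Rational(-1, 49988)) = Rational(-37042453, 4611051456990)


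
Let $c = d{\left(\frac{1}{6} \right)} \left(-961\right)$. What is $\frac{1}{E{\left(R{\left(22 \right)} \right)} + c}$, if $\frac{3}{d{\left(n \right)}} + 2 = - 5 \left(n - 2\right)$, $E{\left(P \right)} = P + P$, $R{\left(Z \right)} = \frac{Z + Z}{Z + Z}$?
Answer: $- \frac{43}{17212} \approx -0.0024983$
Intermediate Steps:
$R{\left(Z \right)} = 1$ ($R{\left(Z \right)} = \frac{2 Z}{2 Z} = 2 Z \frac{1}{2 Z} = 1$)
$E{\left(P \right)} = 2 P$
$d{\left(n \right)} = \frac{3}{8 - 5 n}$ ($d{\left(n \right)} = \frac{3}{-2 - 5 \left(n - 2\right)} = \frac{3}{-2 - 5 \left(-2 + n\right)} = \frac{3}{-2 - \left(-10 + 5 n\right)} = \frac{3}{8 - 5 n}$)
$c = - \frac{17298}{43}$ ($c = - \frac{3}{-8 + \frac{5}{6}} \left(-961\right) = - \frac{3}{- \frac{43}{6}} \left(-961\right) = \left(-3\right) \left(- \frac{6}{43}\right) \left(-961\right) = \frac{18}{43} \left(-961\right) = - \frac{17298}{43} \approx -402.28$)
$\frac{1}{E{\left(R{\left(22 \right)} \right)} + c} = \frac{1}{2 \cdot 1 - \frac{17298}{43}} = \frac{1}{2 - \frac{17298}{43}} = \frac{1}{- \frac{17212}{43}} = - \frac{43}{17212}$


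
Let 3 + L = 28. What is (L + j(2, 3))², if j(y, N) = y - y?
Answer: 625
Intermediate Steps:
j(y, N) = 0
L = 25 (L = -3 + 28 = 25)
(L + j(2, 3))² = (25 + 0)² = 25² = 625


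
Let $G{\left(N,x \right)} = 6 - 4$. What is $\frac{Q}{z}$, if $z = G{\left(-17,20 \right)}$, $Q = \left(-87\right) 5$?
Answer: $- \frac{435}{2} \approx -217.5$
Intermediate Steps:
$Q = -435$
$G{\left(N,x \right)} = 2$ ($G{\left(N,x \right)} = 6 - 4 = 2$)
$z = 2$
$\frac{Q}{z} = - \frac{435}{2}$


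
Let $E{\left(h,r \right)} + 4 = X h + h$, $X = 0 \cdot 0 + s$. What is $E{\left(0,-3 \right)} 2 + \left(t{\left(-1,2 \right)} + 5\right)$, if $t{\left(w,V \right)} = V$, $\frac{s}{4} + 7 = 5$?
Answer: $-1$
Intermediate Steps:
$s = -8$ ($s = -28 + 4 \cdot 5 = -28 + 20 = -8$)
$X = -8$ ($X = 0 \cdot 0 - 8 = 0 - 8 = -8$)
$E{\left(h,r \right)} = -4 - 7 h$ ($E{\left(h,r \right)} = -4 + \left(- 8 h + h\right) = -4 - 7 h$)
$E{\left(0,-3 \right)} 2 + \left(t{\left(-1,2 \right)} + 5\right) = \left(-4 - 0\right) 2 + \left(2 + 5\right) = \left(-4 + 0\right) 2 + 7 = \left(-4\right) 2 + 7 = -8 + 7 = -1$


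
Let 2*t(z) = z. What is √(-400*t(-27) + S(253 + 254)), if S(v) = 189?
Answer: 9*√69 ≈ 74.760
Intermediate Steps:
t(z) = z/2
√(-400*t(-27) + S(253 + 254)) = √(-200*(-27) + 189) = √(-400*(-27/2) + 189) = √(5400 + 189) = √5589 = 9*√69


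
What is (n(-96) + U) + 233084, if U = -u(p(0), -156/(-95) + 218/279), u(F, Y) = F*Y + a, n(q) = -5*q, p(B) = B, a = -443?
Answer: 234007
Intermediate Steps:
u(F, Y) = -443 + F*Y (u(F, Y) = F*Y - 443 = -443 + F*Y)
U = 443 (U = -(-443 + 0*(-156/(-95) + 218/279)) = -(-443 + 0*(-156*(-1/95) + 218*(1/279))) = -(-443 + 0*(156/95 + 218/279)) = -(-443 + 0*(64234/26505)) = -(-443 + 0) = -1*(-443) = 443)
(n(-96) + U) + 233084 = (-5*(-96) + 443) + 233084 = (480 + 443) + 233084 = 923 + 233084 = 234007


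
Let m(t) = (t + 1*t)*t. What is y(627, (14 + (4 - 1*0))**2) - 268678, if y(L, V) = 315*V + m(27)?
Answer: -165160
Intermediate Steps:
m(t) = 2*t**2 (m(t) = (t + t)*t = (2*t)*t = 2*t**2)
y(L, V) = 1458 + 315*V (y(L, V) = 315*V + 2*27**2 = 315*V + 2*729 = 315*V + 1458 = 1458 + 315*V)
y(627, (14 + (4 - 1*0))**2) - 268678 = (1458 + 315*(14 + (4 - 1*0))**2) - 268678 = (1458 + 315*(14 + (4 + 0))**2) - 268678 = (1458 + 315*(14 + 4)**2) - 268678 = (1458 + 315*18**2) - 268678 = (1458 + 315*324) - 268678 = (1458 + 102060) - 268678 = 103518 - 268678 = -165160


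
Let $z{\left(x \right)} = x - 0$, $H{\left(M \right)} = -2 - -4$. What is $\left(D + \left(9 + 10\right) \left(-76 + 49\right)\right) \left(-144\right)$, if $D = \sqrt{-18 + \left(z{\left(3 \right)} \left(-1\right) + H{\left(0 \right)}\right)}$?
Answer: $73872 - 144 i \sqrt{19} \approx 73872.0 - 627.68 i$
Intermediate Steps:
$H{\left(M \right)} = 2$ ($H{\left(M \right)} = -2 + 4 = 2$)
$z{\left(x \right)} = x$ ($z{\left(x \right)} = x + 0 = x$)
$D = i \sqrt{19}$ ($D = \sqrt{-18 + \left(3 \left(-1\right) + 2\right)} = \sqrt{-18 + \left(-3 + 2\right)} = \sqrt{-18 - 1} = \sqrt{-19} = i \sqrt{19} \approx 4.3589 i$)
$\left(D + \left(9 + 10\right) \left(-76 + 49\right)\right) \left(-144\right) = \left(i \sqrt{19} + \left(9 + 10\right) \left(-76 + 49\right)\right) \left(-144\right) = \left(i \sqrt{19} + 19 \left(-27\right)\right) \left(-144\right) = \left(i \sqrt{19} - 513\right) \left(-144\right) = \left(-513 + i \sqrt{19}\right) \left(-144\right) = 73872 - 144 i \sqrt{19}$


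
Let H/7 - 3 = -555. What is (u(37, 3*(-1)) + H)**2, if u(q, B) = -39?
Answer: 15233409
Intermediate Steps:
H = -3864 (H = 21 + 7*(-555) = 21 - 3885 = -3864)
(u(37, 3*(-1)) + H)**2 = (-39 - 3864)**2 = (-3903)**2 = 15233409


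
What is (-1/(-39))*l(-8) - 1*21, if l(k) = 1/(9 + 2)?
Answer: -9008/429 ≈ -20.998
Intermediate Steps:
l(k) = 1/11
(-1/(-39))*l(-8) - 1*21 = -1/(-39)*(1/11) - 1*21 = -1*(-1/39)*(1/11) - 21 = (1/39)*(1/11) - 21 = 1/429 - 21 = -9008/429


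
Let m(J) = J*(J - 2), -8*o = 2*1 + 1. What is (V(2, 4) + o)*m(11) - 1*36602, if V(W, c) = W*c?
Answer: -286777/8 ≈ -35847.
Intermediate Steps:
o = -3/8 (o = -(2*1 + 1)/8 = -(2 + 1)/8 = -1/8*3 = -3/8 ≈ -0.37500)
m(J) = J*(-2 + J)
(V(2, 4) + o)*m(11) - 1*36602 = (2*4 - 3/8)*(11*(-2 + 11)) - 1*36602 = (8 - 3/8)*(11*9) - 36602 = (61/8)*99 - 36602 = 6039/8 - 36602 = -286777/8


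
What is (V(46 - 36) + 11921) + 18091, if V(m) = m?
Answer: 30022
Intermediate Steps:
(V(46 - 36) + 11921) + 18091 = ((46 - 36) + 11921) + 18091 = (10 + 11921) + 18091 = 11931 + 18091 = 30022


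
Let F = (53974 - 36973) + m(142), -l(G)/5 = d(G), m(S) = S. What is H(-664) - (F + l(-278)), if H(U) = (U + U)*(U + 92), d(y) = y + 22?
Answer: 741193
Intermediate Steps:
d(y) = 22 + y
l(G) = -110 - 5*G (l(G) = -5*(22 + G) = -110 - 5*G)
F = 17143 (F = (53974 - 36973) + 142 = 17001 + 142 = 17143)
H(U) = 2*U*(92 + U) (H(U) = (2*U)*(92 + U) = 2*U*(92 + U))
H(-664) - (F + l(-278)) = 2*(-664)*(92 - 664) - (17143 + (-110 - 5*(-278))) = 2*(-664)*(-572) - (17143 + (-110 + 1390)) = 759616 - (17143 + 1280) = 759616 - 1*18423 = 759616 - 18423 = 741193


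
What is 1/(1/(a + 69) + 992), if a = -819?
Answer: 750/743999 ≈ 0.0010081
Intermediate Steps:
1/(1/(a + 69) + 992) = 1/(1/(-819 + 69) + 992) = 1/(1/(-750) + 992) = 1/(-1/750 + 992) = 1/(743999/750) = 750/743999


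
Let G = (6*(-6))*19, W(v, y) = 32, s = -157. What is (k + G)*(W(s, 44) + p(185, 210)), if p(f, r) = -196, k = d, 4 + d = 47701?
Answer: -7710132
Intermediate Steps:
d = 47697 (d = -4 + 47701 = 47697)
k = 47697
G = -684 (G = -36*19 = -684)
(k + G)*(W(s, 44) + p(185, 210)) = (47697 - 684)*(32 - 196) = 47013*(-164) = -7710132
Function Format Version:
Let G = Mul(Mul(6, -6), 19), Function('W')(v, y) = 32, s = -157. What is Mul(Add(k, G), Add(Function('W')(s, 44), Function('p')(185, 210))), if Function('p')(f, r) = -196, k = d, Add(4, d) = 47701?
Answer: -7710132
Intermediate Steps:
d = 47697 (d = Add(-4, 47701) = 47697)
k = 47697
G = -684 (G = Mul(-36, 19) = -684)
Mul(Add(k, G), Add(Function('W')(s, 44), Function('p')(185, 210))) = Mul(Add(47697, -684), Add(32, -196)) = Mul(47013, -164) = -7710132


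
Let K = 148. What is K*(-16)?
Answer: -2368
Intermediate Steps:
K*(-16) = 148*(-16) = -2368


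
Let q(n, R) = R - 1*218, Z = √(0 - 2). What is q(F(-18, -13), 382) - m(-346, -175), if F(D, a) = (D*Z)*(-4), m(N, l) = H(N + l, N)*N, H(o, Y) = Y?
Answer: -119552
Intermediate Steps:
Z = I*√2 (Z = √(-2) = I*√2 ≈ 1.4142*I)
m(N, l) = N² (m(N, l) = N*N = N²)
F(D, a) = -4*I*D*√2 (F(D, a) = (D*(I*√2))*(-4) = (I*D*√2)*(-4) = -4*I*D*√2)
q(n, R) = -218 + R (q(n, R) = R - 218 = -218 + R)
q(F(-18, -13), 382) - m(-346, -175) = (-218 + 382) - 1*(-346)² = 164 - 1*119716 = 164 - 119716 = -119552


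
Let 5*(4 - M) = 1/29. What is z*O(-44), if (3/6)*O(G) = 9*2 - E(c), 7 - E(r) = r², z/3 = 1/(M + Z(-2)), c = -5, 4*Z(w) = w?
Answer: 62640/1013 ≈ 61.836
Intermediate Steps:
Z(w) = w/4
M = 579/145 (M = 4 - ⅕/29 = 4 - ⅕*1/29 = 4 - 1/145 = 579/145 ≈ 3.9931)
z = 870/1013 (z = 3/(579/145 + (¼)*(-2)) = 3/(579/145 - ½) = 3/(1013/290) = 3*(290/1013) = 870/1013 ≈ 0.85884)
E(r) = 7 - r²
O(G) = 72 (O(G) = 2*(9*2 - (7 - 1*(-5)²)) = 2*(18 - (7 - 1*25)) = 2*(18 - (7 - 25)) = 2*(18 - 1*(-18)) = 2*(18 + 18) = 2*36 = 72)
z*O(-44) = (870/1013)*72 = 62640/1013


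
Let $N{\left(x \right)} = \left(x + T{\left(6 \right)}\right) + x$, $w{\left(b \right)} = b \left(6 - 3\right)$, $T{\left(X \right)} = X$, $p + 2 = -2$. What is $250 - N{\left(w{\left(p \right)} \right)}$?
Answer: $268$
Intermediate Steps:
$p = -4$ ($p = -2 - 2 = -4$)
$w{\left(b \right)} = 3 b$ ($w{\left(b \right)} = b 3 = 3 b$)
$N{\left(x \right)} = 6 + 2 x$ ($N{\left(x \right)} = \left(x + 6\right) + x = \left(6 + x\right) + x = 6 + 2 x$)
$250 - N{\left(w{\left(p \right)} \right)} = 250 - \left(6 + 2 \cdot 3 \left(-4\right)\right) = 250 - \left(6 + 2 \left(-12\right)\right) = 250 - \left(6 - 24\right) = 250 - -18 = 250 + 18 = 268$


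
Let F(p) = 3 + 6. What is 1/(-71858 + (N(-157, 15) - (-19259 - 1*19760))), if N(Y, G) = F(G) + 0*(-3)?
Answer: -1/32830 ≈ -3.0460e-5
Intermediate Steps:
F(p) = 9
N(Y, G) = 9 (N(Y, G) = 9 + 0*(-3) = 9 + 0 = 9)
1/(-71858 + (N(-157, 15) - (-19259 - 1*19760))) = 1/(-71858 + (9 - (-19259 - 1*19760))) = 1/(-71858 + (9 - (-19259 - 19760))) = 1/(-71858 + (9 - 1*(-39019))) = 1/(-71858 + (9 + 39019)) = 1/(-71858 + 39028) = 1/(-32830) = -1/32830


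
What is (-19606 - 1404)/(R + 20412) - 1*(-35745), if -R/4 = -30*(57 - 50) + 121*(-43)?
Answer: 68343485/1912 ≈ 35745.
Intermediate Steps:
R = 21652 (R = -4*(-30*(57 - 50) + 121*(-43)) = -4*(-30*7 - 5203) = -4*(-210 - 5203) = -4*(-5413) = 21652)
(-19606 - 1404)/(R + 20412) - 1*(-35745) = (-19606 - 1404)/(21652 + 20412) - 1*(-35745) = -21010/42064 + 35745 = -21010*1/42064 + 35745 = -955/1912 + 35745 = 68343485/1912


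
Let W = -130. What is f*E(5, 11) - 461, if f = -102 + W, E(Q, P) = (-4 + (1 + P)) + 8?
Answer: -4173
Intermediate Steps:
E(Q, P) = 5 + P (E(Q, P) = (-3 + P) + 8 = 5 + P)
f = -232 (f = -102 - 130 = -232)
f*E(5, 11) - 461 = -232*(5 + 11) - 461 = -232*16 - 461 = -3712 - 461 = -4173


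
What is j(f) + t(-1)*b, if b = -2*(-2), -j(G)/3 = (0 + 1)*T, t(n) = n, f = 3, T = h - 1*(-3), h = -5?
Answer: 2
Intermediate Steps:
T = -2 (T = -5 - 1*(-3) = -5 + 3 = -2)
j(G) = 6 (j(G) = -3*(0 + 1)*(-2) = -3*(-2) = 6)
b = 4
j(f) + t(-1)*b = 6 - 1*4 = 6 - 4 = 2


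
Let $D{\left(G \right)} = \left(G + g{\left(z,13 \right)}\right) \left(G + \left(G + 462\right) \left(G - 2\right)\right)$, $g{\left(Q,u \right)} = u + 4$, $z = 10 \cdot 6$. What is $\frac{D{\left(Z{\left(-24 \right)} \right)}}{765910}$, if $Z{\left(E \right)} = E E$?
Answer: $\frac{176829042}{382955} \approx 461.75$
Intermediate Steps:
$z = 60$
$g{\left(Q,u \right)} = 4 + u$
$Z{\left(E \right)} = E^{2}$
$D{\left(G \right)} = \left(17 + G\right) \left(G + \left(-2 + G\right) \left(462 + G\right)\right)$ ($D{\left(G \right)} = \left(G + \left(4 + 13\right)\right) \left(G + \left(G + 462\right) \left(G - 2\right)\right) = \left(G + 17\right) \left(G + \left(462 + G\right) \left(-2 + G\right)\right) = \left(17 + G\right) \left(G + \left(-2 + G\right) \left(462 + G\right)\right)$)
$\frac{D{\left(Z{\left(-24 \right)} \right)}}{765910} = \frac{-15708 + \left(\left(-24\right)^{2}\right)^{3} + 478 \left(\left(-24\right)^{2}\right)^{2} + 6913 \left(-24\right)^{2}}{765910} = \left(-15708 + 576^{3} + 478 \cdot 576^{2} + 6913 \cdot 576\right) \frac{1}{765910} = \left(-15708 + 191102976 + 478 \cdot 331776 + 3981888\right) \frac{1}{765910} = \left(-15708 + 191102976 + 158588928 + 3981888\right) \frac{1}{765910} = 353658084 \cdot \frac{1}{765910} = \frac{176829042}{382955}$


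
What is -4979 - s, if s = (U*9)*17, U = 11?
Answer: -6662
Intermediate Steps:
s = 1683 (s = (11*9)*17 = 99*17 = 1683)
-4979 - s = -4979 - 1*1683 = -4979 - 1683 = -6662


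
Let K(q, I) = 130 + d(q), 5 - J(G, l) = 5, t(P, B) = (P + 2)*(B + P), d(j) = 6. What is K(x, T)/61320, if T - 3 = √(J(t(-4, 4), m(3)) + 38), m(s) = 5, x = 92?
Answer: 17/7665 ≈ 0.0022179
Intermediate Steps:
t(P, B) = (2 + P)*(B + P)
J(G, l) = 0 (J(G, l) = 5 - 1*5 = 5 - 5 = 0)
T = 3 + √38 (T = 3 + √(0 + 38) = 3 + √38 ≈ 9.1644)
K(q, I) = 136 (K(q, I) = 130 + 6 = 136)
K(x, T)/61320 = 136/61320 = 136*(1/61320) = 17/7665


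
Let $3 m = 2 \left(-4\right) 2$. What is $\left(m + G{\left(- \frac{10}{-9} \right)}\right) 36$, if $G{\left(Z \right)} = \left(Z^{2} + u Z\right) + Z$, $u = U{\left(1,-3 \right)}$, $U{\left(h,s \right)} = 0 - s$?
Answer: $\frac{112}{9} \approx 12.444$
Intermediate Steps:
$U{\left(h,s \right)} = - s$
$m = - \frac{16}{3}$ ($m = \frac{2 \left(-4\right) 2}{3} = \frac{\left(-8\right) 2}{3} = \frac{1}{3} \left(-16\right) = - \frac{16}{3} \approx -5.3333$)
$u = 3$ ($u = \left(-1\right) \left(-3\right) = 3$)
$G{\left(Z \right)} = Z^{2} + 4 Z$ ($G{\left(Z \right)} = \left(Z^{2} + 3 Z\right) + Z = Z^{2} + 4 Z$)
$\left(m + G{\left(- \frac{10}{-9} \right)}\right) 36 = \left(- \frac{16}{3} + - \frac{10}{-9} \left(4 - \frac{10}{-9}\right)\right) 36 = \left(- \frac{16}{3} + \left(-10\right) \left(- \frac{1}{9}\right) \left(4 - - \frac{10}{9}\right)\right) 36 = \left(- \frac{16}{3} + \frac{10 \left(4 + \frac{10}{9}\right)}{9}\right) 36 = \left(- \frac{16}{3} + \frac{10}{9} \cdot \frac{46}{9}\right) 36 = \left(- \frac{16}{3} + \frac{460}{81}\right) 36 = \frac{28}{81} \cdot 36 = \frac{112}{9}$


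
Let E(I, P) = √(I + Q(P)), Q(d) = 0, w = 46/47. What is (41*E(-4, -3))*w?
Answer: 3772*I/47 ≈ 80.255*I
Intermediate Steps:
w = 46/47 (w = 46*(1/47) = 46/47 ≈ 0.97872)
E(I, P) = √I (E(I, P) = √(I + 0) = √I)
(41*E(-4, -3))*w = (41*√(-4))*(46/47) = (41*(2*I))*(46/47) = (82*I)*(46/47) = 3772*I/47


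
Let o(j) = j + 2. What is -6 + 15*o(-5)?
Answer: -51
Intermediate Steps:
o(j) = 2 + j
-6 + 15*o(-5) = -6 + 15*(2 - 5) = -6 + 15*(-3) = -6 - 45 = -51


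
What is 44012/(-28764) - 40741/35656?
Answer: -685291499/256402296 ≈ -2.6727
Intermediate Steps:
44012/(-28764) - 40741/35656 = 44012*(-1/28764) - 40741*1/35656 = -11003/7191 - 40741/35656 = -685291499/256402296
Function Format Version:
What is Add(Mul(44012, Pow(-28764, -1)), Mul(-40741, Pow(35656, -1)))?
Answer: Rational(-685291499, 256402296) ≈ -2.6727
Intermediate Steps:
Add(Mul(44012, Pow(-28764, -1)), Mul(-40741, Pow(35656, -1))) = Add(Mul(44012, Rational(-1, 28764)), Mul(-40741, Rational(1, 35656))) = Add(Rational(-11003, 7191), Rational(-40741, 35656)) = Rational(-685291499, 256402296)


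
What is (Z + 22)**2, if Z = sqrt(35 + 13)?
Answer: 532 + 176*sqrt(3) ≈ 836.84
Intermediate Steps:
Z = 4*sqrt(3) (Z = sqrt(48) = 4*sqrt(3) ≈ 6.9282)
(Z + 22)**2 = (4*sqrt(3) + 22)**2 = (22 + 4*sqrt(3))**2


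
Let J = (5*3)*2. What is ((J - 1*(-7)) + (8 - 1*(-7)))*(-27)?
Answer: -1404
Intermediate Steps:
J = 30 (J = 15*2 = 30)
((J - 1*(-7)) + (8 - 1*(-7)))*(-27) = ((30 - 1*(-7)) + (8 - 1*(-7)))*(-27) = ((30 + 7) + (8 + 7))*(-27) = (37 + 15)*(-27) = 52*(-27) = -1404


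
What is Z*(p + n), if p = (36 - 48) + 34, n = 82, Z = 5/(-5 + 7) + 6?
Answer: 884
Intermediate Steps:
Z = 17/2 (Z = 5/2 + 6 = 17/2 ≈ 8.5000)
p = 22 (p = -12 + 34 = 22)
Z*(p + n) = 17*(22 + 82)/2 = (17/2)*104 = 884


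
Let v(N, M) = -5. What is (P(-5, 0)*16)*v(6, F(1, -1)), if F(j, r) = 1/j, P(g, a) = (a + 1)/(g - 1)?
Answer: 40/3 ≈ 13.333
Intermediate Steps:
P(g, a) = (1 + a)/(-1 + g)
(P(-5, 0)*16)*v(6, F(1, -1)) = (((1 + 0)/(-1 - 5))*16)*(-5) = ((1/(-6))*16)*(-5) = (-⅙*1*16)*(-5) = -⅙*16*(-5) = -8/3*(-5) = 40/3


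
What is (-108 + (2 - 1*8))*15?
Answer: -1710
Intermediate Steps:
(-108 + (2 - 1*8))*15 = (-108 + (2 - 8))*15 = (-108 - 6)*15 = -114*15 = -1710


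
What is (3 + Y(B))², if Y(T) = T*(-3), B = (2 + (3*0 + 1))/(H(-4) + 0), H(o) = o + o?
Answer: 1089/64 ≈ 17.016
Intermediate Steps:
H(o) = 2*o
B = -3/8 (B = (2 + (3*0 + 1))/(2*(-4) + 0) = (2 + (0 + 1))/(-8 + 0) = (2 + 1)/(-8) = 3*(-⅛) = -3/8 ≈ -0.37500)
Y(T) = -3*T
(3 + Y(B))² = (3 - 3*(-3/8))² = (3 + 9/8)² = (33/8)² = 1089/64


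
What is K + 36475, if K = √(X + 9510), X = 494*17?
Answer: 36475 + 22*√37 ≈ 36609.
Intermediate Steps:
X = 8398
K = 22*√37 (K = √(8398 + 9510) = √17908 = 22*√37 ≈ 133.82)
K + 36475 = 22*√37 + 36475 = 36475 + 22*√37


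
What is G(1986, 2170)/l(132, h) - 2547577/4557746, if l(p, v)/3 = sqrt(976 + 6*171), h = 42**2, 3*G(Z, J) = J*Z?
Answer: -2547577/4557746 + 102610*sqrt(2002)/429 ≈ 10701.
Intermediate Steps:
G(Z, J) = J*Z/3 (G(Z, J) = (J*Z)/3 = J*Z/3)
h = 1764
l(p, v) = 3*sqrt(2002) (l(p, v) = 3*sqrt(976 + 6*171) = 3*sqrt(976 + 1026) = 3*sqrt(2002))
G(1986, 2170)/l(132, h) - 2547577/4557746 = ((1/3)*2170*1986)/((3*sqrt(2002))) - 2547577/4557746 = 1436540*(sqrt(2002)/6006) - 2547577*1/4557746 = 102610*sqrt(2002)/429 - 2547577/4557746 = -2547577/4557746 + 102610*sqrt(2002)/429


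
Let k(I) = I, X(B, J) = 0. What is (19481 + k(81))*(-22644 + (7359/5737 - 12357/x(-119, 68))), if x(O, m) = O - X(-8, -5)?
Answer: -301007514840924/682703 ≈ -4.4091e+8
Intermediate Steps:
x(O, m) = O (x(O, m) = O - 1*0 = O + 0 = O)
(19481 + k(81))*(-22644 + (7359/5737 - 12357/x(-119, 68))) = (19481 + 81)*(-22644 + (7359/5737 - 12357/(-119))) = 19562*(-22644 + (7359*(1/5737) - 12357*(-1/119))) = 19562*(-22644 + (7359/5737 + 12357/119)) = 19562*(-22644 + 71767830/682703) = 19562*(-15387358902/682703) = -301007514840924/682703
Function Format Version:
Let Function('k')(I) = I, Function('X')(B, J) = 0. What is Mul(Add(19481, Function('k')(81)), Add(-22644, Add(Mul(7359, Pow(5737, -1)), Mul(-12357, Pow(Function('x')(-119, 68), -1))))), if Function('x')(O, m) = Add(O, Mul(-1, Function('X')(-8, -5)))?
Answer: Rational(-301007514840924, 682703) ≈ -4.4091e+8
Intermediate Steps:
Function('x')(O, m) = O (Function('x')(O, m) = Add(O, Mul(-1, 0)) = Add(O, 0) = O)
Mul(Add(19481, Function('k')(81)), Add(-22644, Add(Mul(7359, Pow(5737, -1)), Mul(-12357, Pow(Function('x')(-119, 68), -1))))) = Mul(Add(19481, 81), Add(-22644, Add(Mul(7359, Pow(5737, -1)), Mul(-12357, Pow(-119, -1))))) = Mul(19562, Add(-22644, Add(Mul(7359, Rational(1, 5737)), Mul(-12357, Rational(-1, 119))))) = Mul(19562, Add(-22644, Add(Rational(7359, 5737), Rational(12357, 119)))) = Mul(19562, Add(-22644, Rational(71767830, 682703))) = Mul(19562, Rational(-15387358902, 682703)) = Rational(-301007514840924, 682703)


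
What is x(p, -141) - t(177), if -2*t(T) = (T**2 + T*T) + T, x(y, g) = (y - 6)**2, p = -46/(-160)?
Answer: 201280849/6400 ≈ 31450.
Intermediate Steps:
p = 23/80 (p = -46*(-1/160) = 23/80 ≈ 0.28750)
x(y, g) = (-6 + y)**2
t(T) = -T**2 - T/2 (t(T) = -((T**2 + T*T) + T)/2 = -((T**2 + T**2) + T)/2 = -(2*T**2 + T)/2 = -(T + 2*T**2)/2 = -T**2 - T/2)
x(p, -141) - t(177) = (-6 + 23/80)**2 - (-1)*177*(1/2 + 177) = (-457/80)**2 - (-1)*177*355/2 = 208849/6400 - 1*(-62835/2) = 208849/6400 + 62835/2 = 201280849/6400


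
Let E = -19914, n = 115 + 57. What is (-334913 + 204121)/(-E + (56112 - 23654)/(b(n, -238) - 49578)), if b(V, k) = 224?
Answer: -3227554184/491401549 ≈ -6.5681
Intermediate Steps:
n = 172
(-334913 + 204121)/(-E + (56112 - 23654)/(b(n, -238) - 49578)) = (-334913 + 204121)/(-1*(-19914) + (56112 - 23654)/(224 - 49578)) = -130792/(19914 + 32458/(-49354)) = -130792/(19914 + 32458*(-1/49354)) = -130792/(19914 - 16229/24677) = -130792/491401549/24677 = -130792*24677/491401549 = -3227554184/491401549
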